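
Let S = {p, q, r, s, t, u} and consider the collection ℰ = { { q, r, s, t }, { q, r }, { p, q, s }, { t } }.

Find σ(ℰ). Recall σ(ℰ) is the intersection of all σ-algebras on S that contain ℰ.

Answer: σ(ℰ) = { ∅, { p }, { q }, { r }, { s }, { t }, { u }, { p, q }, { p, r }, { p, s }, { p, t }, { p, u }, { q, r }, { q, s }, { q, t }, { q, u }, { r, s }, { r, t }, { r, u }, { s, t }, { s, u }, { t, u }, { p, q, r }, { p, q, s }, { p, q, t }, { p, q, u }, { p, r, s }, { p, r, t }, { p, r, u }, { p, s, t }, { p, s, u }, { p, t, u }, { q, r, s }, { q, r, t }, { q, r, u }, { q, s, t }, { q, s, u }, { q, t, u }, { r, s, t }, { r, s, u }, { r, t, u }, { s, t, u }, { p, q, r, s }, { p, q, r, t }, { p, q, r, u }, { p, q, s, t }, { p, q, s, u }, { p, q, t, u }, { p, r, s, t }, { p, r, s, u }, { p, r, t, u }, { p, s, t, u }, { q, r, s, t }, { q, r, s, u }, { q, r, t, u }, { q, s, t, u }, { r, s, t, u }, { p, q, r, s, t }, { p, q, r, s, u }, { p, q, r, t, u }, { p, q, s, t, u }, { p, r, s, t, u }, { q, r, s, t, u }, S }

Check:
Initial family (6 sets): { ∅, { t }, { q, r }, { p, q, s }, { q, r, s, t }, S }.
Round 1 (8 new):
  { p, u }  = { q, r, s, t }ᶜ
  { q, r, t }  = { q, r } ∪ { t }
  { r, t, u }  = { p, q, s }ᶜ
  { p, q, r, s }  = { q, r } ∪ { p, q, s }
  { p, q, s, t }  = { p, q, s } ∪ { t }
  { p, s, t, u }  = { q, r }ᶜ
  { p, q, r, s, t }  = { q, r, s, t } ∪ { p, q, s }
  { p, q, r, s, u }  = { t }ᶜ
Round 2. New:
  { u }  = { p, q, r, s, t }ᶜ
  { r, u }  = { p, q, s, t }ᶜ
  { t, u }  = { p, q, r, s }ᶜ
  { p, s, u }  = { q, r, t }ᶜ
  { p, t, u }  = { p, u } ∪ { t }
  { p, q, r, u }  = { p, u } ∪ { q, r }
  { p, q, s, u }  = { p, u } ∪ { p, q, s }
  { p, r, t, u }  = { p, u } ∪ { r, t, u }
  { q, r, t, u }  = { q, r, t } ∪ { r, t, u }
  { p, q, r, t, u }  = { p, u } ∪ { q, r, t }
  { p, q, s, t, u }  = { p, u } ∪ { p, q, s, t }
  { p, r, s, t, u }  = { p, s, t, u } ∪ { r, t, u }
  { q, r, s, t, u }  = { q, r, s, t } ∪ { r, t, u }
Round 3: +12 →
  { p }  = { q, r, s, t, u }ᶜ
  { q }  = { p, r, s, t, u }ᶜ
  { r }  = { p, q, s, t, u }ᶜ
  { s }  = { p, q, r, t, u }ᶜ
  { p, s }  = { q, r, t, u }ᶜ
  { q, s }  = { p, r, t, u }ᶜ
  { r, t }  = { p, q, s, u }ᶜ
  { s, t }  = { p, q, r, u }ᶜ
  { p, r, u }  = { p, u } ∪ { r, u }
  { q, r, s }  = { p, t, u }ᶜ
  { q, r, u }  = { u } ∪ { q, r }
  { p, r, s, u }  = { p, s, u } ∪ { r, u }
Round 4: 24 new —
  { p, q }  = { q } ∪ { p }
  { p, r }  = { r } ∪ { p }
  { p, t }  = { p } ∪ { t }
  { q, t }  = { p, r, s, u }ᶜ
  { q, u }  = { q } ∪ { u }
  { r, s }  = { r } ∪ { s }
  { s, u }  = { s } ∪ { u }
  { p, q, r }  = { q, r } ∪ { p }
  { p, q, u }  = { p, u } ∪ { q }
  { p, r, s }  = { r } ∪ { p, s }
  { p, r, t }  = { r, t } ∪ { p }
  { p, s, t }  = { q, r, u }ᶜ
  { q, s, t }  = { p, r, u }ᶜ
  { q, s, u }  = { q, s } ∪ { u }
  { q, t, u }  = { q } ∪ { t, u }
  { r, s, t }  = { s, t } ∪ { r, t }
  { r, s, u }  = { r, u } ∪ { s }
  { s, t, u }  = { s, t } ∪ { t, u }
  { p, q, r, t }  = { p } ∪ { q, r, t }
  { p, q, t, u }  = { q } ∪ { p, t, u }
  { p, r, s, t }  = { r, t } ∪ { p, s }
  { q, r, s, u }  = { q, r, u } ∪ { s }
  { q, s, t, u }  = { t, u } ∪ { q, s }
  { r, s, t, u }  = { s, t } ∪ { r, u }
Round 5: +1 →
  { p, q, t }  = { r, s, u }ᶜ
Round 6: closed — nothing new.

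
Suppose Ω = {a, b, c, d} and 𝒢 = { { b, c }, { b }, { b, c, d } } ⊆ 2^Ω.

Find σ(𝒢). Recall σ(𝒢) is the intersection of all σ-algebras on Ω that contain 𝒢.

σ(𝒢) = { ∅, { a }, { b }, { c }, { d }, { a, b }, { a, c }, { a, d }, { b, c }, { b, d }, { c, d }, { a, b, c }, { a, b, d }, { a, c, d }, { b, c, d }, Ω }

Trace:
Start: 𝒢 ∪ {∅, Ω} = { ∅, { b }, { b, c }, { b, c, d }, Ω }.
Pass 1: 3 new —
  { a }  = complement { b, c, d }
  { a, d }  = complement { b, c }
  { a, c, d }  = complement { b }
  [8 total]
Pass 2 adds 3:
  { a, b }  = { b } ∪ { a }
  { a, b, c }  = { b, c } ∪ { a }
  { a, b, d }  = { b } ∪ { a, d }
  [11 total]
Pass 3 adds 3:
  { c }  = complement { a, b, d }
  { d }  = complement { a, b, c }
  { c, d }  = complement { a, b }
  [14 total]
Pass 4: 2 new —
  { a, c }  = { c } ∪ { a }
  { b, d }  = { d } ∪ { b }
  [16 total]
Pass 5: already closed under ᶜ and ∪.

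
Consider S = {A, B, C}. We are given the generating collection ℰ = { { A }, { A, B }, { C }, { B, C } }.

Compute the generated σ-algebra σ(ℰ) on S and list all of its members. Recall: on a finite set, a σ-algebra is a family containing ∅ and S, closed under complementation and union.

Begin from { {}, { A }, { C }, { A, B }, { B, C }, S } (that is, ℰ plus ∅ and S).
Round 1: 1 new —
  { A, C }  = { C } ∪ { A }
  (now 7)
Round 2. New:
  { B }  = complement { A, C }
  (now 8)
Round 3: closed — nothing new.

Hence σ(ℰ) has 8 members: { {}, { A }, { B }, { C }, { A, B }, { A, C }, { B, C }, S }.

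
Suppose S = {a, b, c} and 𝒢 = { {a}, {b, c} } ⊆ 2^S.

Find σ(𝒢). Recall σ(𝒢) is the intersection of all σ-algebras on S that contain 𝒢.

Start: 𝒢 ∪ {∅, S} = { {}, {a}, {b, c}, S }.
Iteration 1 adds nothing — fixpoint reached.

σ(𝒢) = { {}, {a}, {b, c}, S }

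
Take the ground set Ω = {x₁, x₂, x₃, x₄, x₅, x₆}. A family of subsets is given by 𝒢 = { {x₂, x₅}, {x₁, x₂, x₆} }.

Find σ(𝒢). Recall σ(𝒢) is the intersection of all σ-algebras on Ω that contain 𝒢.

Start: 𝒢 ∪ {∅, Ω} = { ∅, {x₂, x₅}, {x₁, x₂, x₆}, Ω }.
Round 1 (3 new):
  {x₃, x₄, x₅}  = complement {x₁, x₂, x₆}
  {x₁, x₂, x₅, x₆}  = {x₂, x₅} ∪ {x₁, x₂, x₆}
  {x₁, x₃, x₄, x₆}  = complement {x₂, x₅}
  |family| = 7
Round 2 adds 4:
  {x₃, x₄}  = complement {x₁, x₂, x₅, x₆}
  {x₂, x₃, x₄, x₅}  = {x₂, x₅} ∪ {x₃, x₄, x₅}
  {x₁, x₂, x₃, x₄, x₆}  = {x₁, x₃, x₄, x₆} ∪ {x₁, x₂, x₆}
  {x₁, x₃, x₄, x₅, x₆}  = {x₃, x₄, x₅} ∪ {x₁, x₃, x₄, x₆}
  |family| = 11
Round 3 (3 new):
  {x₂}  = complement {x₁, x₃, x₄, x₅, x₆}
  {x₅}  = complement {x₁, x₂, x₃, x₄, x₆}
  {x₁, x₆}  = complement {x₂, x₃, x₄, x₅}
  |family| = 14
Round 4: 2 new —
  {x₁, x₅, x₆}  = {x₁, x₆} ∪ {x₅}
  {x₂, x₃, x₄}  = {x₃, x₄} ∪ {x₂}
  |family| = 16
After Round 5 the family is unchanged; done.

Therefore σ(𝒢) = { ∅, {x₂}, {x₅}, {x₁, x₆}, {x₂, x₅}, {x₃, x₄}, {x₁, x₂, x₆}, {x₁, x₅, x₆}, {x₂, x₃, x₄}, {x₃, x₄, x₅}, {x₁, x₂, x₅, x₆}, {x₁, x₃, x₄, x₆}, {x₂, x₃, x₄, x₅}, {x₁, x₂, x₃, x₄, x₆}, {x₁, x₃, x₄, x₅, x₆}, Ω } (|σ(𝒢)| = 16).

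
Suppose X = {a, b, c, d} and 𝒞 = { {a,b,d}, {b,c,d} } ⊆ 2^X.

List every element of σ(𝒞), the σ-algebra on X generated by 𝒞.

Start: 𝒞 ∪ {∅, X} = { {}, {a,b,d}, {b,c,d}, X }.
Pass 1 (2 new):
  {a}  = X∖{b,c,d}
  {c}  = X∖{a,b,d}
  (now 6)
Pass 2 (1 new):
  {a,c}  = {c} ∪ {a}
  (now 7)
Pass 3: +1 →
  {b,d}  = X∖{a,c}
  (now 8)
Pass 4: no new sets; the family is a σ-algebra.

Therefore σ(𝒞) = { {}, {a}, {c}, {a,c}, {b,d}, {a,b,d}, {b,c,d}, X } (|σ(𝒞)| = 8).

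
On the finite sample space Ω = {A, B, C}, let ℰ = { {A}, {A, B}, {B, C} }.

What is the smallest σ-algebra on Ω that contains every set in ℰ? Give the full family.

Take S₀ = ℰ ∪ {∅, Ω} = { {}, {A}, {A, B}, {B, C}, Ω }.
Step 1: 1 new —
  {C}  = Ω∖{A, B}
  |family| = 6
Step 2. New:
  {A, C}  = {C} ∪ {A}
  |family| = 7
Step 3. New:
  {B}  = Ω∖{A, C}
  |family| = 8
Step 4: no new sets; the family is a σ-algebra.

σ(ℰ) = { {}, {A}, {B}, {C}, {A, B}, {A, C}, {B, C}, Ω }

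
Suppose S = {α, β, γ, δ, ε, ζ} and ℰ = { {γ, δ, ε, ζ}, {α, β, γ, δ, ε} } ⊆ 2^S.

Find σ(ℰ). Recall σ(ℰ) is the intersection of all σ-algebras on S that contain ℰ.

σ(ℰ) = { {}, {ζ}, {α, β}, {α, β, ζ}, {γ, δ, ε}, {γ, δ, ε, ζ}, {α, β, γ, δ, ε}, S }

Check:
Seed the family with ℰ together with ∅ and S: { {}, {γ, δ, ε, ζ}, {α, β, γ, δ, ε}, S }.
Iteration 1: 2 new —
  {ζ}  = S∖{α, β, γ, δ, ε}
  {α, β}  = S∖{γ, δ, ε, ζ}
Iteration 2. New:
  {α, β, ζ}  = {α, β} ∪ {ζ}
Iteration 3 adds 1:
  {γ, δ, ε}  = S∖{α, β, ζ}
Iteration 4: no new sets; the family is a σ-algebra.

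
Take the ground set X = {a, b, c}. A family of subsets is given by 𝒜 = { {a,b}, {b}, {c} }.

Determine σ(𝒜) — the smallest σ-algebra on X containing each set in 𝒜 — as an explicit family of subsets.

Begin from { {}, {b}, {c}, {a,b}, X } (that is, 𝒜 plus ∅ and X).
Pass 1: 2 new —
  {a,c}  = ᶜ of {b}
  {b,c}  = {c} ∪ {b}
  — 7 sets.
Pass 2. New:
  {a}  = ᶜ of {b,c}
  — 8 sets.
Pass 3: closed — nothing new.

Hence σ(𝒜) has 8 members: { {}, {a}, {b}, {c}, {a,b}, {a,c}, {b,c}, X }.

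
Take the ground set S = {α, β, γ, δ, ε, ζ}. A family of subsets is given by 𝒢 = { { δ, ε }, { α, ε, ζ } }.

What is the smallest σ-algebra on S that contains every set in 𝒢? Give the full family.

Take S₀ = 𝒢 ∪ {∅, S} = { {  }, { δ, ε }, { α, ε, ζ }, S }.
Step 1: +3 →
  { β, γ, δ }  = ᶜ of { α, ε, ζ }
  { α, β, γ, ζ }  = ᶜ of { δ, ε }
  { α, δ, ε, ζ }  = { δ, ε } ∪ { α, ε, ζ }
  — 7 sets.
Step 2: +4 →
  { β, γ }  = ᶜ of { α, δ, ε, ζ }
  { β, γ, δ, ε }  = { δ, ε } ∪ { β, γ, δ }
  { α, β, γ, δ, ζ }  = { β, γ, δ } ∪ { α, β, γ, ζ }
  { α, β, γ, ε, ζ }  = { α, ε, ζ } ∪ { α, β, γ, ζ }
  — 11 sets.
Step 3 (3 new):
  { δ }  = ᶜ of { α, β, γ, ε, ζ }
  { ε }  = ᶜ of { α, β, γ, δ, ζ }
  { α, ζ }  = ᶜ of { β, γ, δ, ε }
  — 14 sets.
Step 4: +2 →
  { α, δ, ζ }  = { α, ζ } ∪ { δ }
  { β, γ, ε }  = { β, γ } ∪ { ε }
  — 16 sets.
Step 5: already closed under ᶜ and ∪.

Therefore σ(𝒢) = { {  }, { δ }, { ε }, { α, ζ }, { β, γ }, { δ, ε }, { α, δ, ζ }, { α, ε, ζ }, { β, γ, δ }, { β, γ, ε }, { α, β, γ, ζ }, { α, δ, ε, ζ }, { β, γ, δ, ε }, { α, β, γ, δ, ζ }, { α, β, γ, ε, ζ }, S } (|σ(𝒢)| = 16).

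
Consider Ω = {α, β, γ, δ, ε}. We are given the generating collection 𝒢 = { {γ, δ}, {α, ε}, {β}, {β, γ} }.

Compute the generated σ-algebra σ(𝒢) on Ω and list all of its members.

σ(𝒢) (16 sets): { {}, {β}, {γ}, {δ}, {α, ε}, {β, γ}, {β, δ}, {γ, δ}, {α, β, ε}, {α, γ, ε}, {α, δ, ε}, {β, γ, δ}, {α, β, γ, ε}, {α, β, δ, ε}, {α, γ, δ, ε}, Ω }

Check:
Begin from { {}, {β}, {α, ε}, {β, γ}, {γ, δ}, Ω } (that is, 𝒢 plus ∅ and Ω).
Step 1: 5 new —
  {α, β, ε}  = Ω∖{γ, δ}
  {α, δ, ε}  = Ω∖{β, γ}
  {β, γ, δ}  = Ω∖{α, ε}
  {α, β, γ, ε}  = {β, γ} ∪ {α, ε}
  {α, γ, δ, ε}  = Ω∖{β}
  |family| = 11
Step 2: +2 →
  {δ}  = Ω∖{α, β, γ, ε}
  {α, β, δ, ε}  = {α, δ, ε} ∪ {β}
  |family| = 13
Step 3. New:
  {γ}  = Ω∖{α, β, δ, ε}
  {β, δ}  = {δ} ∪ {β}
  |family| = 15
Step 4 adds 1:
  {α, γ, ε}  = Ω∖{β, δ}
  |family| = 16
Step 5: no new sets; the family is a σ-algebra.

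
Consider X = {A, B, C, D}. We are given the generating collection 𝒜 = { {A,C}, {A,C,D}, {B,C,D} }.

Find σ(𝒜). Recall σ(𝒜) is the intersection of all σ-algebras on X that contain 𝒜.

|σ(𝒜)| = 16.  σ(𝒜) = { ∅, {A}, {B}, {C}, {D}, {A,B}, {A,C}, {A,D}, {B,C}, {B,D}, {C,D}, {A,B,C}, {A,B,D}, {A,C,D}, {B,C,D}, X }

Working:
Start: 𝒜 ∪ {∅, X} = { ∅, {A,C}, {A,C,D}, {B,C,D}, X }.
Pass 1 adds 3:
  {A}  = complement {B,C,D}
  {B}  = complement {A,C,D}
  {B,D}  = complement {A,C}
  — 8 sets.
Pass 2 adds 3:
  {A,B}  = {B} ∪ {A}
  {A,B,C}  = {B} ∪ {A,C}
  {A,B,D}  = {B,D} ∪ {A}
  — 11 sets.
Pass 3: +3 →
  {C}  = complement {A,B,D}
  {D}  = complement {A,B,C}
  {C,D}  = complement {A,B}
  — 14 sets.
Pass 4 (2 new):
  {A,D}  = {D} ∪ {A}
  {B,C}  = {C} ∪ {B}
  — 16 sets.
Pass 5 adds nothing — fixpoint reached.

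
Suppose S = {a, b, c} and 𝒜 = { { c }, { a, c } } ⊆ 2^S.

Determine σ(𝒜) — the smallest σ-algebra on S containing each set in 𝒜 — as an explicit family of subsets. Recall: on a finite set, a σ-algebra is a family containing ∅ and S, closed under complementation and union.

|σ(𝒜)| = 8.  σ(𝒜) = { ∅, { a }, { b }, { c }, { a, b }, { a, c }, { b, c }, S }

Working:
Start: 𝒜 ∪ {∅, S} = { ∅, { c }, { a, c }, S }.
Pass 1 adds 2:
  { b }  = { a, c }ᶜ
  { a, b }  = { c }ᶜ
Pass 2 adds 1:
  { b, c }  = { c } ∪ { b }
Pass 3 adds 1:
  { a }  = { b, c }ᶜ
After Pass 4 the family is unchanged; done.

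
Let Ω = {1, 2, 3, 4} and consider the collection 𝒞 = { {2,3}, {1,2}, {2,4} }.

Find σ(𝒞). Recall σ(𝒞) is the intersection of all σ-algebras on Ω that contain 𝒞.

|σ(𝒞)| = 16.  σ(𝒞) = { ∅, {1}, {2}, {3}, {4}, {1,2}, {1,3}, {1,4}, {2,3}, {2,4}, {3,4}, {1,2,3}, {1,2,4}, {1,3,4}, {2,3,4}, Ω }

Working:
Seed the family with 𝒞 together with ∅ and Ω: { ∅, {1,2}, {2,3}, {2,4}, Ω }.
Step 1. New:
  {1,3}  = Ω∖{2,4}
  {1,4}  = Ω∖{2,3}
  {3,4}  = Ω∖{1,2}
  {1,2,3}  = {2,3} ∪ {1,2}
  {1,2,4}  = {1,2} ∪ {2,4}
  {2,3,4}  = {2,3} ∪ {2,4}
Step 2 (4 new):
  {1}  = Ω∖{2,3,4}
  {3}  = Ω∖{1,2,4}
  {4}  = Ω∖{1,2,3}
  {1,3,4}  = {3,4} ∪ {1,4}
Step 3: +1 →
  {2}  = Ω∖{1,3,4}
Step 4: closed — nothing new.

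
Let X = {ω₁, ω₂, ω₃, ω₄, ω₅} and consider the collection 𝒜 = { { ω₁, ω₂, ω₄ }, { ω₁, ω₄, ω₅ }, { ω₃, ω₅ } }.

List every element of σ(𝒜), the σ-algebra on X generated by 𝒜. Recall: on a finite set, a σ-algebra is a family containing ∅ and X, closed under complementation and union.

Take S₀ = 𝒜 ∪ {∅, X} = { {}, { ω₃, ω₅ }, { ω₁, ω₂, ω₄ }, { ω₁, ω₄, ω₅ }, X }.
Iteration 1 (3 new):
  { ω₂, ω₃ }  = complement { ω₁, ω₄, ω₅ }
  { ω₁, ω₂, ω₄, ω₅ }  = { ω₁, ω₄, ω₅ } ∪ { ω₁, ω₂, ω₄ }
  { ω₁, ω₃, ω₄, ω₅ }  = { ω₁, ω₄, ω₅ } ∪ { ω₃, ω₅ }
  |family| = 8
Iteration 2 (4 new):
  { ω₂ }  = complement { ω₁, ω₃, ω₄, ω₅ }
  { ω₃ }  = complement { ω₁, ω₂, ω₄, ω₅ }
  { ω₂, ω₃, ω₅ }  = { ω₃, ω₅ } ∪ { ω₂, ω₃ }
  { ω₁, ω₂, ω₃, ω₄ }  = { ω₂, ω₃ } ∪ { ω₁, ω₂, ω₄ }
  |family| = 12
Iteration 3: +2 →
  { ω₅ }  = complement { ω₁, ω₂, ω₃, ω₄ }
  { ω₁, ω₄ }  = complement { ω₂, ω₃, ω₅ }
  |family| = 14
Iteration 4: +2 →
  { ω₂, ω₅ }  = { ω₂ } ∪ { ω₅ }
  { ω₁, ω₃, ω₄ }  = { ω₃ } ∪ { ω₁, ω₄ }
  |family| = 16
Iteration 5 adds nothing — fixpoint reached.

σ(𝒜) = { {}, { ω₂ }, { ω₃ }, { ω₅ }, { ω₁, ω₄ }, { ω₂, ω₃ }, { ω₂, ω₅ }, { ω₃, ω₅ }, { ω₁, ω₂, ω₄ }, { ω₁, ω₃, ω₄ }, { ω₁, ω₄, ω₅ }, { ω₂, ω₃, ω₅ }, { ω₁, ω₂, ω₃, ω₄ }, { ω₁, ω₂, ω₄, ω₅ }, { ω₁, ω₃, ω₄, ω₅ }, X }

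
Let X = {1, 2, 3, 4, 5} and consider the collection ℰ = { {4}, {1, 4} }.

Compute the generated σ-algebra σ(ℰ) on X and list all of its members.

Answer: σ(ℰ) = { ∅, {1}, {4}, {1, 4}, {2, 3, 5}, {1, 2, 3, 5}, {2, 3, 4, 5}, X }

Check:
Begin from { ∅, {4}, {1, 4}, X } (that is, ℰ plus ∅ and X).
Round 1: +2 →
  {2, 3, 5}  = X∖{1, 4}
  {1, 2, 3, 5}  = X∖{4}
  (now 6)
Round 2: 1 new —
  {2, 3, 4, 5}  = {2, 3, 5} ∪ {4}
  (now 7)
Round 3. New:
  {1}  = X∖{2, 3, 4, 5}
  (now 8)
Round 4: no new sets; the family is a σ-algebra.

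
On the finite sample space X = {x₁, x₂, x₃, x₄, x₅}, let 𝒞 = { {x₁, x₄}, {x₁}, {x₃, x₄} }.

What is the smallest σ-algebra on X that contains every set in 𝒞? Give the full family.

σ(𝒞) (16 sets): { {}, {x₁}, {x₃}, {x₄}, {x₁, x₃}, {x₁, x₄}, {x₂, x₅}, {x₃, x₄}, {x₁, x₂, x₅}, {x₁, x₃, x₄}, {x₂, x₃, x₅}, {x₂, x₄, x₅}, {x₁, x₂, x₃, x₅}, {x₁, x₂, x₄, x₅}, {x₂, x₃, x₄, x₅}, X }

Derivation:
Begin from { {}, {x₁}, {x₁, x₄}, {x₃, x₄}, X } (that is, 𝒞 plus ∅ and X).
Step 1. New:
  {x₁, x₂, x₅}  = ᶜ of {x₃, x₄}
  {x₁, x₃, x₄}  = {x₃, x₄} ∪ {x₁, x₄}
  {x₂, x₃, x₅}  = ᶜ of {x₁, x₄}
  {x₂, x₃, x₄, x₅}  = ᶜ of {x₁}
  [9 total]
Step 2 (3 new):
  {x₂, x₅}  = ᶜ of {x₁, x₃, x₄}
  {x₁, x₂, x₃, x₅}  = {x₁, x₂, x₅} ∪ {x₂, x₃, x₅}
  {x₁, x₂, x₄, x₅}  = {x₁, x₂, x₅} ∪ {x₁, x₄}
  [12 total]
Step 3: +2 →
  {x₃}  = ᶜ of {x₁, x₂, x₄, x₅}
  {x₄}  = ᶜ of {x₁, x₂, x₃, x₅}
  [14 total]
Step 4: 2 new —
  {x₁, x₃}  = {x₃} ∪ {x₁}
  {x₂, x₄, x₅}  = {x₂, x₅} ∪ {x₄}
  [16 total]
Step 5: closed — nothing new.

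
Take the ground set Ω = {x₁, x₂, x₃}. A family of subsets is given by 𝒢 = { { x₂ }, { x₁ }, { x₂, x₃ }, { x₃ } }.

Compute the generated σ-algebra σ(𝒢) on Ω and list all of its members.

σ(𝒢) (8 sets): { {}, { x₁ }, { x₂ }, { x₃ }, { x₁, x₂ }, { x₁, x₃ }, { x₂, x₃ }, Ω }

Check:
Begin from { {}, { x₁ }, { x₂ }, { x₃ }, { x₂, x₃ }, Ω } (that is, 𝒢 plus ∅ and Ω).
Iteration 1: +2 →
  { x₁, x₂ }  = complement { x₃ }
  { x₁, x₃ }  = complement { x₂ }
Iteration 2 adds nothing — fixpoint reached.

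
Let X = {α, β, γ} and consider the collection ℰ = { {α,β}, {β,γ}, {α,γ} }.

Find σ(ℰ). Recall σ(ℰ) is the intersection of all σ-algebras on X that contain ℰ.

σ(ℰ) (8 sets): { ∅, {α}, {β}, {γ}, {α,β}, {α,γ}, {β,γ}, X }

Working:
Take S₀ = ℰ ∪ {∅, X} = { ∅, {α,β}, {α,γ}, {β,γ}, X }.
Step 1. New:
  {α}  = {β,γ}ᶜ
  {β}  = {α,γ}ᶜ
  {γ}  = {α,β}ᶜ
  |family| = 8
Step 2: closed — nothing new.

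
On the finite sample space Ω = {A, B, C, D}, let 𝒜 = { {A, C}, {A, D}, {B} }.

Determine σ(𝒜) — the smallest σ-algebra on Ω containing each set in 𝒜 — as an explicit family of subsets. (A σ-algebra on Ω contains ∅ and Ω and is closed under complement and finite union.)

Start: 𝒜 ∪ {∅, Ω} = { {}, {B}, {A, C}, {A, D}, Ω }.
Round 1 (5 new):
  {B, C}  = {A, D}ᶜ
  {B, D}  = {A, C}ᶜ
  {A, B, C}  = {A, C} ∪ {B}
  {A, B, D}  = {A, D} ∪ {B}
  {A, C, D}  = {B}ᶜ
  |family| = 10
Round 2: 3 new —
  {C}  = {A, B, D}ᶜ
  {D}  = {A, B, C}ᶜ
  {B, C, D}  = {B, C} ∪ {B, D}
  |family| = 13
Round 3: +2 →
  {A}  = {B, C, D}ᶜ
  {C, D}  = {C} ∪ {D}
  |family| = 15
Round 4 adds 1:
  {A, B}  = {C, D}ᶜ
  |family| = 16
Round 5: closed — nothing new.

σ(𝒜) = { {}, {A}, {B}, {C}, {D}, {A, B}, {A, C}, {A, D}, {B, C}, {B, D}, {C, D}, {A, B, C}, {A, B, D}, {A, C, D}, {B, C, D}, Ω }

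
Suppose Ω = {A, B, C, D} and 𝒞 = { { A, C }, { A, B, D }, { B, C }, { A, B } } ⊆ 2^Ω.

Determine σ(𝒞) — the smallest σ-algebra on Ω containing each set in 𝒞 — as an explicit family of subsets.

Begin from { ∅, { A, B }, { A, C }, { B, C }, { A, B, D }, Ω } (that is, 𝒞 plus ∅ and Ω).
Step 1. New:
  { C }  = { A, B, D }ᶜ
  { A, D }  = { B, C }ᶜ
  { B, D }  = { A, C }ᶜ
  { C, D }  = { A, B }ᶜ
  { A, B, C }  = { B, C } ∪ { A, B }
  |family| = 11
Step 2: +3 →
  { D }  = { A, B, C }ᶜ
  { A, C, D }  = { C, D } ∪ { A, D }
  { B, C, D }  = { C, D } ∪ { B, C }
  |family| = 14
Step 3 (2 new):
  { A }  = { B, C, D }ᶜ
  { B }  = { A, C, D }ᶜ
  |family| = 16
Step 4: stable.

Therefore σ(𝒞) = { ∅, { A }, { B }, { C }, { D }, { A, B }, { A, C }, { A, D }, { B, C }, { B, D }, { C, D }, { A, B, C }, { A, B, D }, { A, C, D }, { B, C, D }, Ω } (|σ(𝒞)| = 16).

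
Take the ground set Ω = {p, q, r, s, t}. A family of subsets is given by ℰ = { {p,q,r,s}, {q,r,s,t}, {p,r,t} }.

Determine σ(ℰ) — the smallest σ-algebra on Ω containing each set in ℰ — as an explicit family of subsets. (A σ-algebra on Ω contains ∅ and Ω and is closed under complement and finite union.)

|σ(ℰ)| = 16.  σ(ℰ) = { {}, {p}, {r}, {t}, {p,r}, {p,t}, {q,s}, {r,t}, {p,q,s}, {p,r,t}, {q,r,s}, {q,s,t}, {p,q,r,s}, {p,q,s,t}, {q,r,s,t}, Ω }

Derivation:
Start: ℰ ∪ {∅, Ω} = { {}, {p,r,t}, {p,q,r,s}, {q,r,s,t}, Ω }.
Step 1 (3 new):
  {p}  = complement {q,r,s,t}
  {t}  = complement {p,q,r,s}
  {q,s}  = complement {p,r,t}
Step 2 adds 3:
  {p,t}  = {t} ∪ {p}
  {p,q,s}  = {q,s} ∪ {p}
  {q,s,t}  = {q,s} ∪ {t}
Step 3. New:
  {p,r}  = complement {q,s,t}
  {r,t}  = complement {p,q,s}
  {q,r,s}  = complement {p,t}
  {p,q,s,t}  = {p,t} ∪ {p,q,s}
Step 4: 1 new —
  {r}  = complement {p,q,s,t}
Step 5: already closed under ᶜ and ∪.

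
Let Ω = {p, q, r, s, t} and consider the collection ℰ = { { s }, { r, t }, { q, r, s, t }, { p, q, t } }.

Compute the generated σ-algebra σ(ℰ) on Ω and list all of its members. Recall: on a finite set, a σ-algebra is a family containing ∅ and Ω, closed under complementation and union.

Start: ℰ ∪ {∅, Ω} = { {}, { s }, { r, t }, { p, q, t }, { q, r, s, t }, Ω }.
Round 1 adds 6:
  { p }  = { q, r, s, t }ᶜ
  { r, s }  = { p, q, t }ᶜ
  { p, q, s }  = { r, t }ᶜ
  { r, s, t }  = { s } ∪ { r, t }
  { p, q, r, t }  = { s }ᶜ
  { p, q, s, t }  = { p, q, t } ∪ { s }
  (now 12)
Round 2: 7 new —
  { r }  = { p, q, s, t }ᶜ
  { p, q }  = { r, s, t }ᶜ
  { p, s }  = { s } ∪ { p }
  { p, r, s }  = { r, s } ∪ { p }
  { p, r, t }  = { r, t } ∪ { p }
  { p, q, r, s }  = { r, s } ∪ { p, q, s }
  { p, r, s, t }  = { r, s, t } ∪ { p }
  (now 19)
Round 3. New:
  { q }  = { p, r, s, t }ᶜ
  { t }  = { p, q, r, s }ᶜ
  { p, r }  = { r } ∪ { p }
  { q, s }  = { p, r, t }ᶜ
  { q, t }  = { p, r, s }ᶜ
  { p, q, r }  = { p, q } ∪ { r }
  { q, r, t }  = { p, s }ᶜ
  (now 26)
Round 4: +6 →
  { p, t }  = { t } ∪ { p }
  { q, r }  = { q } ∪ { r }
  { s, t }  = { p, q, r }ᶜ
  { p, s, t }  = { t } ∪ { p, s }
  { q, r, s }  = { r, s } ∪ { q }
  { q, s, t }  = { p, r }ᶜ
  (now 32)
Round 5: stable.

Therefore σ(ℰ) = { {}, { p }, { q }, { r }, { s }, { t }, { p, q }, { p, r }, { p, s }, { p, t }, { q, r }, { q, s }, { q, t }, { r, s }, { r, t }, { s, t }, { p, q, r }, { p, q, s }, { p, q, t }, { p, r, s }, { p, r, t }, { p, s, t }, { q, r, s }, { q, r, t }, { q, s, t }, { r, s, t }, { p, q, r, s }, { p, q, r, t }, { p, q, s, t }, { p, r, s, t }, { q, r, s, t }, Ω } (|σ(ℰ)| = 32).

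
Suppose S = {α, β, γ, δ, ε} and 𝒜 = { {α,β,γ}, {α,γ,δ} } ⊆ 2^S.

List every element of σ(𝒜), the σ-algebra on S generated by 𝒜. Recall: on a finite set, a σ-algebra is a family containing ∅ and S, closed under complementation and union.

Begin from { {}, {α,β,γ}, {α,γ,δ}, S } (that is, 𝒜 plus ∅ and S).
Step 1. New:
  {β,ε}  = complement {α,γ,δ}
  {δ,ε}  = complement {α,β,γ}
  {α,β,γ,δ}  = {α,β,γ} ∪ {α,γ,δ}
  — 7 sets.
Step 2: +4 →
  {ε}  = complement {α,β,γ,δ}
  {β,δ,ε}  = {δ,ε} ∪ {β,ε}
  {α,β,γ,ε}  = {β,ε} ∪ {α,β,γ}
  {α,γ,δ,ε}  = {δ,ε} ∪ {α,γ,δ}
  — 11 sets.
Step 3 adds 3:
  {β}  = complement {α,γ,δ,ε}
  {δ}  = complement {α,β,γ,ε}
  {α,γ}  = complement {β,δ,ε}
  — 14 sets.
Step 4 adds 2:
  {β,δ}  = {δ} ∪ {β}
  {α,γ,ε}  = {α,γ} ∪ {ε}
  — 16 sets.
Step 5: stable.

Hence σ(𝒜) has 16 members: { {}, {β}, {δ}, {ε}, {α,γ}, {β,δ}, {β,ε}, {δ,ε}, {α,β,γ}, {α,γ,δ}, {α,γ,ε}, {β,δ,ε}, {α,β,γ,δ}, {α,β,γ,ε}, {α,γ,δ,ε}, S }.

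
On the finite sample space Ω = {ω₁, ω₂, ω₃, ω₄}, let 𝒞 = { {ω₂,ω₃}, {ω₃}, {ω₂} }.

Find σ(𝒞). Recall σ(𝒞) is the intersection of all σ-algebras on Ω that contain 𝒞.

Take S₀ = 𝒞 ∪ {∅, Ω} = { {}, {ω₂}, {ω₃}, {ω₂,ω₃}, Ω }.
Step 1: 3 new —
  {ω₁,ω₄}  = ᶜ of {ω₂,ω₃}
  {ω₁,ω₂,ω₄}  = ᶜ of {ω₃}
  {ω₁,ω₃,ω₄}  = ᶜ of {ω₂}
  — 8 sets.
Step 2 adds nothing — fixpoint reached.

σ(𝒞) = { {}, {ω₂}, {ω₃}, {ω₁,ω₄}, {ω₂,ω₃}, {ω₁,ω₂,ω₄}, {ω₁,ω₃,ω₄}, Ω }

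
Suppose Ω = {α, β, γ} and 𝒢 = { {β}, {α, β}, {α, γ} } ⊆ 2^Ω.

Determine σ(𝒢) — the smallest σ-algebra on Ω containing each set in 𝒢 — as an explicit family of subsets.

Start: 𝒢 ∪ {∅, Ω} = { {}, {β}, {α, β}, {α, γ}, Ω }.
Iteration 1. New:
  {γ}  = complement {α, β}
  — 6 sets.
Iteration 2. New:
  {β, γ}  = {γ} ∪ {β}
  — 7 sets.
Iteration 3 adds 1:
  {α}  = complement {β, γ}
  — 8 sets.
After Iteration 4 the family is unchanged; done.

Hence σ(𝒢) has 8 members: { {}, {α}, {β}, {γ}, {α, β}, {α, γ}, {β, γ}, Ω }.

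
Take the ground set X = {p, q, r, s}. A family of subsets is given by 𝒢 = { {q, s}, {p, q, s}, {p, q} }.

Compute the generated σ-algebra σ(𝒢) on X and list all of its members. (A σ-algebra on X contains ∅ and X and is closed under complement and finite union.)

Answer: σ(𝒢) = { {}, {p}, {q}, {r}, {s}, {p, q}, {p, r}, {p, s}, {q, r}, {q, s}, {r, s}, {p, q, r}, {p, q, s}, {p, r, s}, {q, r, s}, X }

Trace:
Start: 𝒢 ∪ {∅, X} = { {}, {p, q}, {q, s}, {p, q, s}, X }.
Pass 1: +3 →
  {r}  = X∖{p, q, s}
  {p, r}  = X∖{q, s}
  {r, s}  = X∖{p, q}
Pass 2: 3 new —
  {p, q, r}  = {r} ∪ {p, q}
  {p, r, s}  = {r, s} ∪ {p, r}
  {q, r, s}  = {r} ∪ {q, s}
Pass 3: +3 →
  {p}  = X∖{q, r, s}
  {q}  = X∖{p, r, s}
  {s}  = X∖{p, q, r}
Pass 4 (2 new):
  {p, s}  = {s} ∪ {p}
  {q, r}  = {r} ∪ {q}
Pass 5: no new sets; the family is a σ-algebra.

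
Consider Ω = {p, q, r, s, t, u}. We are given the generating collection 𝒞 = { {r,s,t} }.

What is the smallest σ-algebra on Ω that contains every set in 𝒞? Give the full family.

Initial family (3 sets): { ∅, {r,s,t}, Ω }.
Step 1: +1 →
  {p,q,u}  = complement {r,s,t}
Step 2: stable.

|σ(𝒞)| = 4.  σ(𝒞) = { ∅, {p,q,u}, {r,s,t}, Ω }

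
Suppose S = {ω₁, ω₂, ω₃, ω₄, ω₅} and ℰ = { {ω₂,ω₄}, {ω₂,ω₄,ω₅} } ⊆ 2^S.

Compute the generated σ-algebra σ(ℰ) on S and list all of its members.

σ(ℰ) (8 sets): { {}, {ω₅}, {ω₁,ω₃}, {ω₂,ω₄}, {ω₁,ω₃,ω₅}, {ω₂,ω₄,ω₅}, {ω₁,ω₂,ω₃,ω₄}, S }

Check:
Begin from { {}, {ω₂,ω₄}, {ω₂,ω₄,ω₅}, S } (that is, ℰ plus ∅ and S).
Round 1 adds 2:
  {ω₁,ω₃}  = complement {ω₂,ω₄,ω₅}
  {ω₁,ω₃,ω₅}  = complement {ω₂,ω₄}
  |family| = 6
Round 2: 1 new —
  {ω₁,ω₂,ω₃,ω₄}  = {ω₁,ω₃} ∪ {ω₂,ω₄}
  |family| = 7
Round 3. New:
  {ω₅}  = complement {ω₁,ω₂,ω₃,ω₄}
  |family| = 8
Round 4: closed — nothing new.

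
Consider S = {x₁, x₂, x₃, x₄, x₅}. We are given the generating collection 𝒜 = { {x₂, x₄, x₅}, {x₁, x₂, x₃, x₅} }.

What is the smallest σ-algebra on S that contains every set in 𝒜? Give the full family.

Answer: σ(𝒜) = { {}, {x₄}, {x₁, x₃}, {x₂, x₅}, {x₁, x₃, x₄}, {x₂, x₄, x₅}, {x₁, x₂, x₃, x₅}, S }

Derivation:
Begin from { {}, {x₂, x₄, x₅}, {x₁, x₂, x₃, x₅}, S } (that is, 𝒜 plus ∅ and S).
Iteration 1: 2 new —
  {x₄}  = ᶜ of {x₁, x₂, x₃, x₅}
  {x₁, x₃}  = ᶜ of {x₂, x₄, x₅}
  |family| = 6
Iteration 2. New:
  {x₁, x₃, x₄}  = {x₁, x₃} ∪ {x₄}
  |family| = 7
Iteration 3 adds 1:
  {x₂, x₅}  = ᶜ of {x₁, x₃, x₄}
  |family| = 8
After Iteration 4 the family is unchanged; done.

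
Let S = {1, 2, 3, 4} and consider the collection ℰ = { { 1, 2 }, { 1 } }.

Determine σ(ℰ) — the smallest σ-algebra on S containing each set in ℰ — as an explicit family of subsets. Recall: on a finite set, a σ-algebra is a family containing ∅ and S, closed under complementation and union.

|σ(ℰ)| = 8.  σ(ℰ) = { {  }, { 1 }, { 2 }, { 1, 2 }, { 3, 4 }, { 1, 3, 4 }, { 2, 3, 4 }, S }

Trace:
Begin from { {  }, { 1 }, { 1, 2 }, S } (that is, ℰ plus ∅ and S).
Round 1. New:
  { 3, 4 }  = ᶜ of { 1, 2 }
  { 2, 3, 4 }  = ᶜ of { 1 }
  (now 6)
Round 2. New:
  { 1, 3, 4 }  = { 3, 4 } ∪ { 1 }
  (now 7)
Round 3: +1 →
  { 2 }  = ᶜ of { 1, 3, 4 }
  (now 8)
Round 4: stable.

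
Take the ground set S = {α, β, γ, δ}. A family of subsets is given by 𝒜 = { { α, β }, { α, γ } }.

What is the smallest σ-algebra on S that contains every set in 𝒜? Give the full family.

Start: 𝒜 ∪ {∅, S} = { {  }, { α, β }, { α, γ }, S }.
Pass 1 adds 3:
  { β, δ }  = complement { α, γ }
  { γ, δ }  = complement { α, β }
  { α, β, γ }  = { α, β } ∪ { α, γ }
Pass 2. New:
  { δ }  = complement { α, β, γ }
  { α, β, δ }  = { α, β } ∪ { β, δ }
  { α, γ, δ }  = { γ, δ } ∪ { α, γ }
  { β, γ, δ }  = { γ, δ } ∪ { β, δ }
Pass 3. New:
  { α }  = complement { β, γ, δ }
  { β }  = complement { α, γ, δ }
  { γ }  = complement { α, β, δ }
Pass 4 adds 2:
  { α, δ }  = { δ } ∪ { α }
  { β, γ }  = { γ } ∪ { β }
After Pass 5 the family is unchanged; done.

|σ(𝒜)| = 16.  σ(𝒜) = { {  }, { α }, { β }, { γ }, { δ }, { α, β }, { α, γ }, { α, δ }, { β, γ }, { β, δ }, { γ, δ }, { α, β, γ }, { α, β, δ }, { α, γ, δ }, { β, γ, δ }, S }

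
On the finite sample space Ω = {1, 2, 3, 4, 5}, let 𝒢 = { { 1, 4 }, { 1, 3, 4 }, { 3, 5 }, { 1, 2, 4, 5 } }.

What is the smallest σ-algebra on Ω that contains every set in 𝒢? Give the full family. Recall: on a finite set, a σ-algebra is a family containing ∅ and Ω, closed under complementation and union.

Take S₀ = 𝒢 ∪ {∅, Ω} = { {}, { 1, 4 }, { 3, 5 }, { 1, 3, 4 }, { 1, 2, 4, 5 }, Ω }.
Iteration 1. New:
  { 3 }  = Ω∖{ 1, 2, 4, 5 }
  { 2, 5 }  = Ω∖{ 1, 3, 4 }
  { 1, 2, 4 }  = Ω∖{ 3, 5 }
  { 2, 3, 5 }  = Ω∖{ 1, 4 }
  { 1, 3, 4, 5 }  = { 1, 3, 4 } ∪ { 3, 5 }
  — 11 sets.
Iteration 2. New:
  { 2 }  = Ω∖{ 1, 3, 4, 5 }
  { 1, 2, 3, 4 }  = { 1, 2, 4 } ∪ { 3 }
  — 13 sets.
Iteration 3. New:
  { 5 }  = Ω∖{ 1, 2, 3, 4 }
  { 2, 3 }  = { 3 } ∪ { 2 }
  — 15 sets.
Iteration 4 (1 new):
  { 1, 4, 5 }  = Ω∖{ 2, 3 }
  — 16 sets.
After Iteration 5 the family is unchanged; done.

Hence σ(𝒢) has 16 members: { {}, { 2 }, { 3 }, { 5 }, { 1, 4 }, { 2, 3 }, { 2, 5 }, { 3, 5 }, { 1, 2, 4 }, { 1, 3, 4 }, { 1, 4, 5 }, { 2, 3, 5 }, { 1, 2, 3, 4 }, { 1, 2, 4, 5 }, { 1, 3, 4, 5 }, Ω }.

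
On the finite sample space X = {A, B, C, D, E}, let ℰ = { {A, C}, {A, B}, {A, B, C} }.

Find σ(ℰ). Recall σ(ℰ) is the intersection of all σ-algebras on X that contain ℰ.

σ(ℰ) (16 sets): { ∅, {A}, {B}, {C}, {A, B}, {A, C}, {B, C}, {D, E}, {A, B, C}, {A, D, E}, {B, D, E}, {C, D, E}, {A, B, D, E}, {A, C, D, E}, {B, C, D, E}, X }

Trace:
Take S₀ = ℰ ∪ {∅, X} = { ∅, {A, B}, {A, C}, {A, B, C}, X }.
Step 1 adds 3:
  {D, E}  = {A, B, C}ᶜ
  {B, D, E}  = {A, C}ᶜ
  {C, D, E}  = {A, B}ᶜ
  — 8 sets.
Step 2: +3 →
  {A, B, D, E}  = {D, E} ∪ {A, B}
  {A, C, D, E}  = {D, E} ∪ {A, C}
  {B, C, D, E}  = {C, D, E} ∪ {B, D, E}
  — 11 sets.
Step 3. New:
  {A}  = {B, C, D, E}ᶜ
  {B}  = {A, C, D, E}ᶜ
  {C}  = {A, B, D, E}ᶜ
  — 14 sets.
Step 4: +2 →
  {B, C}  = {C} ∪ {B}
  {A, D, E}  = {D, E} ∪ {A}
  — 16 sets.
Step 5: no new sets; the family is a σ-algebra.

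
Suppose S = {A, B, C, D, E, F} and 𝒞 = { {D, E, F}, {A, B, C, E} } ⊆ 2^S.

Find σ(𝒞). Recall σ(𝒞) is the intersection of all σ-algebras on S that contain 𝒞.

Answer: σ(𝒞) = { ∅, {E}, {D, F}, {A, B, C}, {D, E, F}, {A, B, C, E}, {A, B, C, D, F}, S }

Derivation:
Begin from { ∅, {D, E, F}, {A, B, C, E}, S } (that is, 𝒞 plus ∅ and S).
Iteration 1. New:
  {D, F}  = complement {A, B, C, E}
  {A, B, C}  = complement {D, E, F}
  [6 total]
Iteration 2 adds 1:
  {A, B, C, D, F}  = {A, B, C} ∪ {D, F}
  [7 total]
Iteration 3: 1 new —
  {E}  = complement {A, B, C, D, F}
  [8 total]
Iteration 4: no new sets; the family is a σ-algebra.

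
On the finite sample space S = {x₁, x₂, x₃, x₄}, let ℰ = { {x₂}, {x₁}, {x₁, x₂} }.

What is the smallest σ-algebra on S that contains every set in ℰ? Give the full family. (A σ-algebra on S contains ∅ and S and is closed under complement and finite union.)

σ(ℰ) (8 sets): { ∅, {x₁}, {x₂}, {x₁, x₂}, {x₃, x₄}, {x₁, x₃, x₄}, {x₂, x₃, x₄}, S }

Trace:
Begin from { ∅, {x₁}, {x₂}, {x₁, x₂}, S } (that is, ℰ plus ∅ and S).
Step 1: 3 new —
  {x₃, x₄}  = complement {x₁, x₂}
  {x₁, x₃, x₄}  = complement {x₂}
  {x₂, x₃, x₄}  = complement {x₁}
  [8 total]
Step 2: no new sets; the family is a σ-algebra.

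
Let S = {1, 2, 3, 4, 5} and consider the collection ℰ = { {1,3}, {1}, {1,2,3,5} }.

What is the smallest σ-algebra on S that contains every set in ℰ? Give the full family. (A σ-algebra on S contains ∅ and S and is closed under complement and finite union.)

σ(ℰ) (16 sets): { {}, {1}, {3}, {4}, {1,3}, {1,4}, {2,5}, {3,4}, {1,2,5}, {1,3,4}, {2,3,5}, {2,4,5}, {1,2,3,5}, {1,2,4,5}, {2,3,4,5}, S }

Check:
Seed the family with ℰ together with ∅ and S: { {}, {1}, {1,3}, {1,2,3,5}, S }.
Pass 1 (3 new):
  {4}  = S∖{1,2,3,5}
  {2,4,5}  = S∖{1,3}
  {2,3,4,5}  = S∖{1}
  — 8 sets.
Pass 2. New:
  {1,4}  = {4} ∪ {1}
  {1,3,4}  = {4} ∪ {1,3}
  {1,2,4,5}  = {2,4,5} ∪ {1}
  — 11 sets.
Pass 3 adds 3:
  {3}  = S∖{1,2,4,5}
  {2,5}  = S∖{1,3,4}
  {2,3,5}  = S∖{1,4}
  — 14 sets.
Pass 4: +2 →
  {3,4}  = {3} ∪ {4}
  {1,2,5}  = {2,5} ∪ {1}
  — 16 sets.
After Pass 5 the family is unchanged; done.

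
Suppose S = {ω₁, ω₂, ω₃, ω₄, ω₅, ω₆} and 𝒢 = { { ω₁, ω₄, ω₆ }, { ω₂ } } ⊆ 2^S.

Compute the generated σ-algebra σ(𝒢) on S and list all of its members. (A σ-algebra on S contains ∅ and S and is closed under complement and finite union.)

Take S₀ = 𝒢 ∪ {∅, S} = { ∅, { ω₂ }, { ω₁, ω₄, ω₆ }, S }.
Step 1: +3 →
  { ω₂, ω₃, ω₅ }  = { ω₁, ω₄, ω₆ }ᶜ
  { ω₁, ω₂, ω₄, ω₆ }  = { ω₂ } ∪ { ω₁, ω₄, ω₆ }
  { ω₁, ω₃, ω₄, ω₅, ω₆ }  = { ω₂ }ᶜ
  (now 7)
Step 2 (1 new):
  { ω₃, ω₅ }  = { ω₁, ω₂, ω₄, ω₆ }ᶜ
  (now 8)
Step 3: already closed under ᶜ and ∪.

|σ(𝒢)| = 8.  σ(𝒢) = { ∅, { ω₂ }, { ω₃, ω₅ }, { ω₁, ω₄, ω₆ }, { ω₂, ω₃, ω₅ }, { ω₁, ω₂, ω₄, ω₆ }, { ω₁, ω₃, ω₄, ω₅, ω₆ }, S }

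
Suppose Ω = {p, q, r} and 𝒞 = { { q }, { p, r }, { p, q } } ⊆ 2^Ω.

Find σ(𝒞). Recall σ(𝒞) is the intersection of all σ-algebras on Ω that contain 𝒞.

σ(𝒞) (8 sets): { {  }, { p }, { q }, { r }, { p, q }, { p, r }, { q, r }, Ω }

Trace:
Begin from { {  }, { q }, { p, q }, { p, r }, Ω } (that is, 𝒞 plus ∅ and Ω).
Pass 1: +1 →
  { r }  = Ω∖{ p, q }
  — 6 sets.
Pass 2 adds 1:
  { q, r }  = { r } ∪ { q }
  — 7 sets.
Pass 3 (1 new):
  { p }  = Ω∖{ q, r }
  — 8 sets.
Pass 4: already closed under ᶜ and ∪.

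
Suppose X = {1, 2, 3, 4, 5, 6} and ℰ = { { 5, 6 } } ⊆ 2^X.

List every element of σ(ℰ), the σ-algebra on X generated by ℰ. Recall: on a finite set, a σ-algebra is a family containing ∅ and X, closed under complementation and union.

σ(ℰ) (4 sets): { {}, { 5, 6 }, { 1, 2, 3, 4 }, X }

Check:
Begin from { {}, { 5, 6 }, X } (that is, ℰ plus ∅ and X).
Pass 1: 1 new —
  { 1, 2, 3, 4 }  = ᶜ of { 5, 6 }
  — 4 sets.
Pass 2: already closed under ᶜ and ∪.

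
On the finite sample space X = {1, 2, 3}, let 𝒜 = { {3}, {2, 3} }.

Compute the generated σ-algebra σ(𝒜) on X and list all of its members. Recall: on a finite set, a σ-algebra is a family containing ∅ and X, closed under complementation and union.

|σ(𝒜)| = 8.  σ(𝒜) = { {}, {1}, {2}, {3}, {1, 2}, {1, 3}, {2, 3}, X }

Check:
Initial family (4 sets): { {}, {3}, {2, 3}, X }.
Step 1 (2 new):
  {1}  = {2, 3}ᶜ
  {1, 2}  = {3}ᶜ
  — 6 sets.
Step 2. New:
  {1, 3}  = {3} ∪ {1}
  — 7 sets.
Step 3 adds 1:
  {2}  = {1, 3}ᶜ
  — 8 sets.
After Step 4 the family is unchanged; done.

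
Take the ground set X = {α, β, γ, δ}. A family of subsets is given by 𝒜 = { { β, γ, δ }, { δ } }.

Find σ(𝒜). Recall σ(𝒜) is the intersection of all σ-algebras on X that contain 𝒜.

Answer: σ(𝒜) = { ∅, { α }, { δ }, { α, δ }, { β, γ }, { α, β, γ }, { β, γ, δ }, X }

Derivation:
Take S₀ = 𝒜 ∪ {∅, X} = { ∅, { δ }, { β, γ, δ }, X }.
Pass 1: 2 new —
  { α }  = X∖{ β, γ, δ }
  { α, β, γ }  = X∖{ δ }
  [6 total]
Pass 2: 1 new —
  { α, δ }  = { δ } ∪ { α }
  [7 total]
Pass 3 adds 1:
  { β, γ }  = X∖{ α, δ }
  [8 total]
Pass 4: no new sets; the family is a σ-algebra.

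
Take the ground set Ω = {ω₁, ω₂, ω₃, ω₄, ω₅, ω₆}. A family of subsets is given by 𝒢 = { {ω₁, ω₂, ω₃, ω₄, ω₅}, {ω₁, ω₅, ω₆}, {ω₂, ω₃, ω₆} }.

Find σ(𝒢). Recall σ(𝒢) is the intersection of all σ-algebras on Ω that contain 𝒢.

Start: 𝒢 ∪ {∅, Ω} = { {}, {ω₁, ω₅, ω₆}, {ω₂, ω₃, ω₆}, {ω₁, ω₂, ω₃, ω₄, ω₅}, Ω }.
Step 1. New:
  {ω₆}  = complement {ω₁, ω₂, ω₃, ω₄, ω₅}
  {ω₁, ω₄, ω₅}  = complement {ω₂, ω₃, ω₆}
  {ω₂, ω₃, ω₄}  = complement {ω₁, ω₅, ω₆}
  {ω₁, ω₂, ω₃, ω₅, ω₆}  = {ω₁, ω₅, ω₆} ∪ {ω₂, ω₃, ω₆}
  |family| = 9
Step 2. New:
  {ω₄}  = complement {ω₁, ω₂, ω₃, ω₅, ω₆}
  {ω₁, ω₄, ω₅, ω₆}  = {ω₁, ω₄, ω₅} ∪ {ω₆}
  {ω₂, ω₃, ω₄, ω₆}  = {ω₂, ω₃, ω₄} ∪ {ω₂, ω₃, ω₆}
  |family| = 12
Step 3 (3 new):
  {ω₁, ω₅}  = complement {ω₂, ω₃, ω₄, ω₆}
  {ω₂, ω₃}  = complement {ω₁, ω₄, ω₅, ω₆}
  {ω₄, ω₆}  = {ω₄} ∪ {ω₆}
  |family| = 15
Step 4. New:
  {ω₁, ω₂, ω₃, ω₅}  = complement {ω₄, ω₆}
  |family| = 16
Step 5 adds nothing — fixpoint reached.

|σ(𝒢)| = 16.  σ(𝒢) = { {}, {ω₄}, {ω₆}, {ω₁, ω₅}, {ω₂, ω₃}, {ω₄, ω₆}, {ω₁, ω₄, ω₅}, {ω₁, ω₅, ω₆}, {ω₂, ω₃, ω₄}, {ω₂, ω₃, ω₆}, {ω₁, ω₂, ω₃, ω₅}, {ω₁, ω₄, ω₅, ω₆}, {ω₂, ω₃, ω₄, ω₆}, {ω₁, ω₂, ω₃, ω₄, ω₅}, {ω₁, ω₂, ω₃, ω₅, ω₆}, Ω }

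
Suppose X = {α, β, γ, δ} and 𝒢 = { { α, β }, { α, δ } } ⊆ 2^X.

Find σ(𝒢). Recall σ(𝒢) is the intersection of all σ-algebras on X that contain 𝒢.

Start: 𝒢 ∪ {∅, X} = { {}, { α, β }, { α, δ }, X }.
Pass 1 (3 new):
  { β, γ }  = ᶜ of { α, δ }
  { γ, δ }  = ᶜ of { α, β }
  { α, β, δ }  = { α, β } ∪ { α, δ }
  [7 total]
Pass 2: 4 new —
  { γ }  = ᶜ of { α, β, δ }
  { α, β, γ }  = { β, γ } ∪ { α, β }
  { α, γ, δ }  = { γ, δ } ∪ { α, δ }
  { β, γ, δ }  = { γ, δ } ∪ { β, γ }
  [11 total]
Pass 3: +3 →
  { α }  = ᶜ of { β, γ, δ }
  { β }  = ᶜ of { α, γ, δ }
  { δ }  = ᶜ of { α, β, γ }
  [14 total]
Pass 4: 2 new —
  { α, γ }  = { γ } ∪ { α }
  { β, δ }  = { δ } ∪ { β }
  [16 total]
Pass 5: no new sets; the family is a σ-algebra.

σ(𝒢) = { {}, { α }, { β }, { γ }, { δ }, { α, β }, { α, γ }, { α, δ }, { β, γ }, { β, δ }, { γ, δ }, { α, β, γ }, { α, β, δ }, { α, γ, δ }, { β, γ, δ }, X }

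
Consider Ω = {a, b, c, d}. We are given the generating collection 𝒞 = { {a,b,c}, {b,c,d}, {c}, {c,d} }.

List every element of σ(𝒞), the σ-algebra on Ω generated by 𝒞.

Seed the family with 𝒞 together with ∅ and Ω: { ∅, {c}, {c,d}, {a,b,c}, {b,c,d}, Ω }.
Round 1 (4 new):
  {a}  = {b,c,d}ᶜ
  {d}  = {a,b,c}ᶜ
  {a,b}  = {c,d}ᶜ
  {a,b,d}  = {c}ᶜ
  (now 10)
Round 2 adds 3:
  {a,c}  = {c} ∪ {a}
  {a,d}  = {d} ∪ {a}
  {a,c,d}  = {c,d} ∪ {a}
  (now 13)
Round 3 adds 3:
  {b}  = {a,c,d}ᶜ
  {b,c}  = {a,d}ᶜ
  {b,d}  = {a,c}ᶜ
  (now 16)
Round 4: already closed under ᶜ and ∪.

|σ(𝒞)| = 16.  σ(𝒞) = { ∅, {a}, {b}, {c}, {d}, {a,b}, {a,c}, {a,d}, {b,c}, {b,d}, {c,d}, {a,b,c}, {a,b,d}, {a,c,d}, {b,c,d}, Ω }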